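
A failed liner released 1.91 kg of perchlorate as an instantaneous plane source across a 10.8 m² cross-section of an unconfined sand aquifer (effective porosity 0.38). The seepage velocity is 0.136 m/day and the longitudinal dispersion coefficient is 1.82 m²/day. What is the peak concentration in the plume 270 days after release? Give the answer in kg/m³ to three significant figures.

The peak of an instantaneous 1D plume sits at x = vt; there the Gaussian factor is 1 and C_max = M/(n_e·A·√(4πDt)), where n_e·A is the pore area the mass is dissolved in.
√(4πDt) = √(4π × 1.82 × 270) = 78.58 m, so C_max = 1.91/(0.38 × 10.8 × 78.58) = 0.00592 kg/m³.

0.00592 kg/m³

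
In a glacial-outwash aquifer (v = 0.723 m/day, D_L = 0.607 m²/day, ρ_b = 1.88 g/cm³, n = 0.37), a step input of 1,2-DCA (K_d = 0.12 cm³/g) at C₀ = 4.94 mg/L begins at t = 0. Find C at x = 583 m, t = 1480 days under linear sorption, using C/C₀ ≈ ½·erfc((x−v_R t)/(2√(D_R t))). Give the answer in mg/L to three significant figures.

4.90 mg/L

Retardation factor R = 1 + ρ_b·K_d/n = 1 + 1.88 × 0.12/0.37 = 1.610.
Sorption retards both mechanisms: v_R = v/R = 0.4491 m/day, D_R = D/R = 0.3770 m²/day.
v_R·t = 0.4491 × 1480 = 664.668 m; 2√(D_R t) = 47.24 m; argument = (583 − 664.668)/47.24 = -1.729.
C = C₀ × ½·erfc(-1.729) = 4.94 × 0.9928 = 4.90 mg/L.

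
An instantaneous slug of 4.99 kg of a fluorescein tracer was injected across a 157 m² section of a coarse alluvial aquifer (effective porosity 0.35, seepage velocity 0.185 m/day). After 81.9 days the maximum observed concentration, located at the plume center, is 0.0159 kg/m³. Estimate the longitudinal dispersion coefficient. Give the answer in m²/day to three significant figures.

0.0317 m²/day

At the plume center C_max = M/(n_e·A·√(4πDt)), so D = M²/(4πt·(n_e·A·C_max)²).
n_e·A·C_max = 0.35 × 157 × 0.0159 = 0.8737 kg/m.
D = 4.99²/(4π × 81.9 × 0.8737²) = 0.0317 m²/day.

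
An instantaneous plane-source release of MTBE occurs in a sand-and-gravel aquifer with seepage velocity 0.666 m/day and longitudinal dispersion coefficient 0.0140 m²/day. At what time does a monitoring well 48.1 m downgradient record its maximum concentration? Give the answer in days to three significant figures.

72.2 days

For the 1D instantaneous-source solution, setting ∂C/∂t = 0 at fixed x gives v²t² + 2Dt − x² = 0, so t = (√(D² + v²x²) − D)/v².
√(D² + v²x²) = √(0.0140² + 0.666² × 48.1²) = 32.03; v² = 0.443556.
t = (32.03 − 0.0140)/0.443556 = 72.2 days (vs. the pure-advection estimate x/v = 72.2 d).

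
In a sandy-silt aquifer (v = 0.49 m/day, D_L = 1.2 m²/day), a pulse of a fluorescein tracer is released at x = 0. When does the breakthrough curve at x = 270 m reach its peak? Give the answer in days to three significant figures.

For the 1D instantaneous-source solution, setting ∂C/∂t = 0 at fixed x gives v²t² + 2Dt − x² = 0, so t = (√(D² + v²x²) − D)/v².
√(D² + v²x²) = √(1.2² + 0.49² × 270²) = 132.3; v² = 0.2401.
t = (132.3 − 1.2)/0.2401 = 546 days (vs. the pure-advection estimate x/v = 551 d).

546 days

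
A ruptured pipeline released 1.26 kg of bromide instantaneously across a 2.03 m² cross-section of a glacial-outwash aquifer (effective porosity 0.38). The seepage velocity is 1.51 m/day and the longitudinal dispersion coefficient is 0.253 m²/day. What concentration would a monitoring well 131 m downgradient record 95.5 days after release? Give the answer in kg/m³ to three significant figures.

For an instantaneous plane source, C(x,t) = M/(n_e·A·√(4πDt)) · exp(−(x−vt)²/(4Dt)), with n_e·A the pore (flow) area.
Plume center vt = 1.51 × 95.5 = 144.205 m, so the well at 131 m is 13.205 m upgradient of the peak.
√(4πDt) = 17.42 m, giving peak height M/(n_e·A·√(4πDt)) = 1.26/(0.38 × 2.03 × 17.42) = 0.09377 kg/m³.
(x−vt)²/(4Dt) = (-13.205)²/(4 × 0.253 × 95.5) = 1.804; exp(−1.804) = 0.1646.
C = 0.09377 × 0.1646 = 0.0154 kg/m³.

0.0154 kg/m³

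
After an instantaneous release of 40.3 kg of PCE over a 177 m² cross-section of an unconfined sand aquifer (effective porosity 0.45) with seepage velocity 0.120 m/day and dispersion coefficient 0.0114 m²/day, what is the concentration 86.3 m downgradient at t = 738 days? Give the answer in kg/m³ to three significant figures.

For an instantaneous plane source, C(x,t) = M/(n_e·A·√(4πDt)) · exp(−(x−vt)²/(4Dt)), with n_e·A the pore (flow) area.
Plume center vt = 0.120 × 738 = 88.56 m, so the well at 86.3 m is 2.26 m upgradient of the peak.
√(4πDt) = 10.28 m, giving peak height M/(n_e·A·√(4πDt)) = 40.3/(0.45 × 177 × 10.28) = 0.04922 kg/m³.
(x−vt)²/(4Dt) = (-2.26)²/(4 × 0.0114 × 738) = 0.1518; exp(−0.1518) = 0.8592.
C = 0.04922 × 0.8592 = 0.0423 kg/m³.

0.0423 kg/m³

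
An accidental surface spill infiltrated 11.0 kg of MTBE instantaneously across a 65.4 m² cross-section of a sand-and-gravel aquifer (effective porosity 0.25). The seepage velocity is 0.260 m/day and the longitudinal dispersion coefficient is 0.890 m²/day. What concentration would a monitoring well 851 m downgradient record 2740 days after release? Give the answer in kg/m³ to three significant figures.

0.000536 kg/m³

For an instantaneous plane source, C(x,t) = M/(n_e·A·√(4πDt)) · exp(−(x−vt)²/(4Dt)), with n_e·A the pore (flow) area.
Plume center vt = 0.260 × 2740 = 712.4 m, so the well at 851 m is 138.6 m downgradient of the peak.
√(4πDt) = 175.1 m, giving peak height M/(n_e·A·√(4πDt)) = 11.0/(0.25 × 65.4 × 175.1) = 0.003842 kg/m³.
(x−vt)²/(4Dt) = (138.6)²/(4 × 0.890 × 2740) = 1.969; exp(−1.969) = 0.1396.
C = 0.003842 × 0.1396 = 0.000536 kg/m³.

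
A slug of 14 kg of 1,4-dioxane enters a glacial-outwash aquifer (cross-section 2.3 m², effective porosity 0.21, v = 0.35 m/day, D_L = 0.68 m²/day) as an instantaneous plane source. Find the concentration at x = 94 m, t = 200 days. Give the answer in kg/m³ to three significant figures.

For an instantaneous plane source, C(x,t) = M/(n_e·A·√(4πDt)) · exp(−(x−vt)²/(4Dt)), with n_e·A the pore (flow) area.
Plume center vt = 0.35 × 200 = 70 m, so the well at 94 m is 24 m downgradient of the peak.
√(4πDt) = 41.34 m, giving peak height M/(n_e·A·√(4πDt)) = 14/(0.21 × 2.3 × 41.34) = 0.7011 kg/m³.
(x−vt)²/(4Dt) = (24)²/(4 × 0.68 × 200) = 1.059; exp(−1.059) = 0.3468.
C = 0.7011 × 0.3468 = 0.243 kg/m³.

0.243 kg/m³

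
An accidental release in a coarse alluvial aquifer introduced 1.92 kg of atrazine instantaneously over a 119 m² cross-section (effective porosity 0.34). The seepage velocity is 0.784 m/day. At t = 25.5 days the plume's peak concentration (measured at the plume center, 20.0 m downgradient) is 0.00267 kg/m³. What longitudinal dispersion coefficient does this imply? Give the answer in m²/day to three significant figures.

0.986 m²/day

At the plume center C_max = M/(n_e·A·√(4πDt)), so D = M²/(4πt·(n_e·A·C_max)²).
n_e·A·C_max = 0.34 × 119 × 0.00267 = 0.1080 kg/m.
D = 1.92²/(4π × 25.5 × 0.1080²) = 0.986 m²/day.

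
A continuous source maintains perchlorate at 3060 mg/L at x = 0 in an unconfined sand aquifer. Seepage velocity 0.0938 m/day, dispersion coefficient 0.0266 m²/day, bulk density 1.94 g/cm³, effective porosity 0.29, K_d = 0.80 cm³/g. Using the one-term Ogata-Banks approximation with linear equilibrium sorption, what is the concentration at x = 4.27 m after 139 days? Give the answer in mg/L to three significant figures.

Retardation factor R = 1 + ρ_b·K_d/n = 1 + 1.94 × 0.80/0.29 = 6.352.
Sorption retards both mechanisms: v_R = v/R = 0.01477 m/day, D_R = D/R = 0.004188 m²/day.
v_R·t = 0.01477 × 139 = 2.05303 m; 2√(D_R t) = 1.526 m; argument = (4.27 − 2.05303)/1.526 = 1.453.
C = C₀ × ½·erfc(1.453) = 3060 × 0.01995 = 61.0 mg/L.

61.0 mg/L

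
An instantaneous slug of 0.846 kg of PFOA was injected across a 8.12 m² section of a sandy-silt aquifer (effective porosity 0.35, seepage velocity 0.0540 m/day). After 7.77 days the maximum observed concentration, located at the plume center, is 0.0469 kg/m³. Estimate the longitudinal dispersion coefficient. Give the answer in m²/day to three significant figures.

At the plume center C_max = M/(n_e·A·√(4πDt)), so D = M²/(4πt·(n_e·A·C_max)²).
n_e·A·C_max = 0.35 × 8.12 × 0.0469 = 0.1333 kg/m.
D = 0.846²/(4π × 7.77 × 0.1333²) = 0.413 m²/day.

0.413 m²/day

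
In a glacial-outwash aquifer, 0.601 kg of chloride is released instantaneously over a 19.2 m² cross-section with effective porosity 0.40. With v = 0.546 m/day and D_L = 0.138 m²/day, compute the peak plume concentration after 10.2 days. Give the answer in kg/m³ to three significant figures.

The peak of an instantaneous 1D plume sits at x = vt; there the Gaussian factor is 1 and C_max = M/(n_e·A·√(4πDt)), where n_e·A is the pore area the mass is dissolved in.
√(4πDt) = √(4π × 0.138 × 10.2) = 4.206 m, so C_max = 0.601/(0.40 × 19.2 × 4.206) = 0.0186 kg/m³.

0.0186 kg/m³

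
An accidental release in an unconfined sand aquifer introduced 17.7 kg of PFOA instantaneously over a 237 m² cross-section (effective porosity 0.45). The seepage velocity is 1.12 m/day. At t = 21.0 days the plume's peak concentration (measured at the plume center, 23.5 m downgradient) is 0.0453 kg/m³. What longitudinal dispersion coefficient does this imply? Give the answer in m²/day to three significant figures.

At the plume center C_max = M/(n_e·A·√(4πDt)), so D = M²/(4πt·(n_e·A·C_max)²).
n_e·A·C_max = 0.45 × 237 × 0.0453 = 4.831 kg/m.
D = 17.7²/(4π × 21.0 × 4.831²) = 0.0509 m²/day.

0.0509 m²/day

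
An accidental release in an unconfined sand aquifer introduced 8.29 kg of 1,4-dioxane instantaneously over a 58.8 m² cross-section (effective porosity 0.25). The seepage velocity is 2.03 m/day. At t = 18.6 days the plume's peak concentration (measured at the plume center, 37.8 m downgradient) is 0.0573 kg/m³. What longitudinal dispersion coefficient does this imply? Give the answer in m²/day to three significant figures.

0.414 m²/day

At the plume center C_max = M/(n_e·A·√(4πDt)), so D = M²/(4πt·(n_e·A·C_max)²).
n_e·A·C_max = 0.25 × 58.8 × 0.0573 = 0.8423 kg/m.
D = 8.29²/(4π × 18.6 × 0.8423²) = 0.414 m²/day.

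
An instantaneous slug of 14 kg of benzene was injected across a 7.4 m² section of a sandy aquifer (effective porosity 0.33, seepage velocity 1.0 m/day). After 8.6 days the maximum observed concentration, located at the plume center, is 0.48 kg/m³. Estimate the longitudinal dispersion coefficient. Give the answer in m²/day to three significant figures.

At the plume center C_max = M/(n_e·A·√(4πDt)), so D = M²/(4πt·(n_e·A·C_max)²).
n_e·A·C_max = 0.33 × 7.4 × 0.48 = 1.172 kg/m.
D = 14²/(4π × 8.6 × 1.172²) = 1.32 m²/day.

1.32 m²/day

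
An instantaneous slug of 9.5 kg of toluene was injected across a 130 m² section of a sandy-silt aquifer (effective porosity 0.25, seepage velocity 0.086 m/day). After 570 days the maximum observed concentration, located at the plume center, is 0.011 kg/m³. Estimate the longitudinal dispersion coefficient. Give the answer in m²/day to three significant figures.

At the plume center C_max = M/(n_e·A·√(4πDt)), so D = M²/(4πt·(n_e·A·C_max)²).
n_e·A·C_max = 0.25 × 130 × 0.011 = 0.3575 kg/m.
D = 9.5²/(4π × 570 × 0.3575²) = 0.0986 m²/day.

0.0986 m²/day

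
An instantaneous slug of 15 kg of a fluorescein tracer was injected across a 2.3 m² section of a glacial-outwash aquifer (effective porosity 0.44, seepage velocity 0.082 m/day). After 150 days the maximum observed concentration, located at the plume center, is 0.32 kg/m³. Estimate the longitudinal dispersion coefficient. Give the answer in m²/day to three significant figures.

1.14 m²/day

At the plume center C_max = M/(n_e·A·√(4πDt)), so D = M²/(4πt·(n_e·A·C_max)²).
n_e·A·C_max = 0.44 × 2.3 × 0.32 = 0.3238 kg/m.
D = 15²/(4π × 150 × 0.3238²) = 1.14 m²/day.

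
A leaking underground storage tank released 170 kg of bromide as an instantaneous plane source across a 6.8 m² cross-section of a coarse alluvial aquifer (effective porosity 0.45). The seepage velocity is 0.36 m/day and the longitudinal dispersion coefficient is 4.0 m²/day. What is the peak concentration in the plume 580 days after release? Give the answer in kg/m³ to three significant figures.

The peak of an instantaneous 1D plume sits at x = vt; there the Gaussian factor is 1 and C_max = M/(n_e·A·√(4πDt)), where n_e·A is the pore area the mass is dissolved in.
√(4πDt) = √(4π × 4.0 × 580) = 170.7 m, so C_max = 170/(0.45 × 6.8 × 170.7) = 0.325 kg/m³.

0.325 kg/m³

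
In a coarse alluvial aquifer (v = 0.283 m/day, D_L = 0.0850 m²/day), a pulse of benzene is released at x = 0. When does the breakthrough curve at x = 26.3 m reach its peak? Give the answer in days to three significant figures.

91.9 days

For the 1D instantaneous-source solution, setting ∂C/∂t = 0 at fixed x gives v²t² + 2Dt − x² = 0, so t = (√(D² + v²x²) − D)/v².
√(D² + v²x²) = √(0.0850² + 0.283² × 26.3²) = 7.443; v² = 0.080089.
t = (7.443 − 0.0850)/0.080089 = 91.9 days (vs. the pure-advection estimate x/v = 92.9 d).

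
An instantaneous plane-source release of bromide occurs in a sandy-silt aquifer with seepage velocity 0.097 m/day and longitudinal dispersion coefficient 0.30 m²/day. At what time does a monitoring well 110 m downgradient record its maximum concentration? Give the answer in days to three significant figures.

1100 days

For the 1D instantaneous-source solution, setting ∂C/∂t = 0 at fixed x gives v²t² + 2Dt − x² = 0, so t = (√(D² + v²x²) − D)/v².
√(D² + v²x²) = √(0.30² + 0.097² × 110²) = 10.67; v² = 0.009409.
t = (10.67 − 0.30)/0.009409 = 1100 days (vs. the pure-advection estimate x/v = 1130 d).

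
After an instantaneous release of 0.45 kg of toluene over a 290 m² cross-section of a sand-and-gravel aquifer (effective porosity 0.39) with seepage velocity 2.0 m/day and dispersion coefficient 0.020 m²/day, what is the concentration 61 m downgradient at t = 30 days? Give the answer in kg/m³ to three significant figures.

For an instantaneous plane source, C(x,t) = M/(n_e·A·√(4πDt)) · exp(−(x−vt)²/(4Dt)), with n_e·A the pore (flow) area.
Plume center vt = 2.0 × 30 = 60 m, so the well at 61 m is 1 m downgradient of the peak.
√(4πDt) = 2.746 m, giving peak height M/(n_e·A·√(4πDt)) = 0.45/(0.39 × 290 × 2.746) = 0.001449 kg/m³.
(x−vt)²/(4Dt) = (1)²/(4 × 0.020 × 30) = 0.4167; exp(−0.4167) = 0.6592.
C = 0.001449 × 0.6592 = 0.000955 kg/m³.

0.000955 kg/m³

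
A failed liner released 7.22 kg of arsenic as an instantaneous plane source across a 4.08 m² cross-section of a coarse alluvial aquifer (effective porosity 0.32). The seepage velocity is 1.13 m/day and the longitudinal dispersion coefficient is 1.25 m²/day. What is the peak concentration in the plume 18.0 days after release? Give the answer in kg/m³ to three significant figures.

The peak of an instantaneous 1D plume sits at x = vt; there the Gaussian factor is 1 and C_max = M/(n_e·A·√(4πDt)), where n_e·A is the pore area the mass is dissolved in.
√(4πDt) = √(4π × 1.25 × 18.0) = 16.81 m, so C_max = 7.22/(0.32 × 4.08 × 16.81) = 0.329 kg/m³.

0.329 kg/m³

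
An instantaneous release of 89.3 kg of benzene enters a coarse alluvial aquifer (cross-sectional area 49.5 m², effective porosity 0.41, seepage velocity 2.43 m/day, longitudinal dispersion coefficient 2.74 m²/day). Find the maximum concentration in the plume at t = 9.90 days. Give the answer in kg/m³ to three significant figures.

0.238 kg/m³

The peak of an instantaneous 1D plume sits at x = vt; there the Gaussian factor is 1 and C_max = M/(n_e·A·√(4πDt)), where n_e·A is the pore area the mass is dissolved in.
√(4πDt) = √(4π × 2.74 × 9.90) = 18.46 m, so C_max = 89.3/(0.41 × 49.5 × 18.46) = 0.238 kg/m³.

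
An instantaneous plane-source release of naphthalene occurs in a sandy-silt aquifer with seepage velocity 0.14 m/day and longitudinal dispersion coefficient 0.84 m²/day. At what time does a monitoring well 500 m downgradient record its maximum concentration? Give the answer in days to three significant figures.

For the 1D instantaneous-source solution, setting ∂C/∂t = 0 at fixed x gives v²t² + 2Dt − x² = 0, so t = (√(D² + v²x²) − D)/v².
√(D² + v²x²) = √(0.84² + 0.14² × 500²) = 70.01; v² = 0.0196.
t = (70.01 − 0.84)/0.0196 = 3530 days (vs. the pure-advection estimate x/v = 3570 d).

3530 days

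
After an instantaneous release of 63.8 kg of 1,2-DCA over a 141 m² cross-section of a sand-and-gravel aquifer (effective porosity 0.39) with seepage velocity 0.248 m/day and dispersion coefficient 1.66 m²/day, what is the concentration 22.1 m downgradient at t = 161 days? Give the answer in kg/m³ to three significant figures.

0.0149 kg/m³

For an instantaneous plane source, C(x,t) = M/(n_e·A·√(4πDt)) · exp(−(x−vt)²/(4Dt)), with n_e·A the pore (flow) area.
Plume center vt = 0.248 × 161 = 39.928 m, so the well at 22.1 m is 17.828 m upgradient of the peak.
√(4πDt) = 57.95 m, giving peak height M/(n_e·A·√(4πDt)) = 63.8/(0.39 × 141 × 57.95) = 0.02002 kg/m³.
(x−vt)²/(4Dt) = (-17.828)²/(4 × 1.66 × 161) = 0.2973; exp(−0.2973) = 0.7428.
C = 0.02002 × 0.7428 = 0.0149 kg/m³.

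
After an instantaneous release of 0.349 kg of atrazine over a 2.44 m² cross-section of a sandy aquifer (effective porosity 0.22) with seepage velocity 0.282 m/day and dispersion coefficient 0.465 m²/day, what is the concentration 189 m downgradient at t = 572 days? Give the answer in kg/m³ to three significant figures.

0.00547 kg/m³

For an instantaneous plane source, C(x,t) = M/(n_e·A·√(4πDt)) · exp(−(x−vt)²/(4Dt)), with n_e·A the pore (flow) area.
Plume center vt = 0.282 × 572 = 161.304 m, so the well at 189 m is 27.696 m downgradient of the peak.
√(4πDt) = 57.81 m, giving peak height M/(n_e·A·√(4πDt)) = 0.349/(0.22 × 2.44 × 57.81) = 0.01125 kg/m³.
(x−vt)²/(4Dt) = (27.696)²/(4 × 0.465 × 572) = 0.7210; exp(−0.7210) = 0.4863.
C = 0.01125 × 0.4863 = 0.00547 kg/m³.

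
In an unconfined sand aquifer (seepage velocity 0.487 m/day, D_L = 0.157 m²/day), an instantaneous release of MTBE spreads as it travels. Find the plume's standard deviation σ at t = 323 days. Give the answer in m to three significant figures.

10.1 m

Dispersive spreading gives a Gaussian with σ² = 2Dt; advection only shifts the center.
σ = √(2 × 0.157 × 323) = 10.1 m.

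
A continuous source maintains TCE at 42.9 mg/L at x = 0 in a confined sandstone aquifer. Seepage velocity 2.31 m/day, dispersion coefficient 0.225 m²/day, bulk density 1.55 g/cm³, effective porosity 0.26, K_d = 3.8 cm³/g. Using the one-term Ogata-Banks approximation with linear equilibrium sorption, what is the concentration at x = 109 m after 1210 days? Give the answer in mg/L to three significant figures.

41.7 mg/L

Retardation factor R = 1 + ρ_b·K_d/n = 1 + 1.55 × 3.8/0.26 = 23.65.
Sorption retards both mechanisms: v_R = v/R = 0.09767 m/day, D_R = D/R = 0.009514 m²/day.
v_R·t = 0.09767 × 1210 = 118.1807 m; 2√(D_R t) = 6.786 m; argument = (109 − 118.1807)/6.786 = -1.353.
C = C₀ × ½·erfc(-1.353) = 42.9 × 0.9722 = 41.7 mg/L.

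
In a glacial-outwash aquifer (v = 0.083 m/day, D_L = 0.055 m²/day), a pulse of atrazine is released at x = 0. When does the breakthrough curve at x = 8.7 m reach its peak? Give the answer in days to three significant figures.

For the 1D instantaneous-source solution, setting ∂C/∂t = 0 at fixed x gives v²t² + 2Dt − x² = 0, so t = (√(D² + v²x²) − D)/v².
√(D² + v²x²) = √(0.055² + 0.083² × 8.7²) = 0.7242; v² = 0.006889.
t = (0.7242 − 0.055)/0.006889 = 97.1 days (vs. the pure-advection estimate x/v = 105 d).

97.1 days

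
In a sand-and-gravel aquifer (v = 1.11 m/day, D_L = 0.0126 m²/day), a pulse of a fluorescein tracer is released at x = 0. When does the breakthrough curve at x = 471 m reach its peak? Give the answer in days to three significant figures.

424 days

For the 1D instantaneous-source solution, setting ∂C/∂t = 0 at fixed x gives v²t² + 2Dt − x² = 0, so t = (√(D² + v²x²) − D)/v².
√(D² + v²x²) = √(0.0126² + 1.11² × 471²) = 522.8; v² = 1.2321.
t = (522.8 − 0.0126)/1.2321 = 424 days (vs. the pure-advection estimate x/v = 424 d).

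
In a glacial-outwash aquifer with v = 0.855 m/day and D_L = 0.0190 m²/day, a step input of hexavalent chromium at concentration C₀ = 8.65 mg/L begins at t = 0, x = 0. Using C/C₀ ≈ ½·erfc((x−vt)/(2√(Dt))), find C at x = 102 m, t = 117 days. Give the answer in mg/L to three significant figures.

1.52 mg/L

For a continuous step input, C/C₀ ≈ ½·erfc((x−vt)/(2√(Dt))).
vt = 0.855 × 117 = 100.035 m and 2√(Dt) = 2√(0.0190 × 117) = 2.982 m.
Argument (x−vt)/(2√(Dt)) = (102 − 100.035)/2.982 = 0.6590; ½·erfc(0.6590) = 0.1757.
C = 8.65 × 0.1757 = 1.52 mg/L.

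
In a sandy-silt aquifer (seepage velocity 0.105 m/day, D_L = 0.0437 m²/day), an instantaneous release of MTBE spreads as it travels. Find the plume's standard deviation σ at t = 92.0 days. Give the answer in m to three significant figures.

Dispersive spreading gives a Gaussian with σ² = 2Dt; advection only shifts the center.
σ = √(2 × 0.0437 × 92.0) = 2.84 m.

2.84 m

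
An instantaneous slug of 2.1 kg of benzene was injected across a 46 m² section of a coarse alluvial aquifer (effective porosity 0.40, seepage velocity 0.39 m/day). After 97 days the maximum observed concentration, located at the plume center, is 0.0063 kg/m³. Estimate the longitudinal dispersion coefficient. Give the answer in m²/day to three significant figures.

At the plume center C_max = M/(n_e·A·√(4πDt)), so D = M²/(4πt·(n_e·A·C_max)²).
n_e·A·C_max = 0.40 × 46 × 0.0063 = 0.1159 kg/m.
D = 2.1²/(4π × 97 × 0.1159²) = 0.269 m²/day.

0.269 m²/day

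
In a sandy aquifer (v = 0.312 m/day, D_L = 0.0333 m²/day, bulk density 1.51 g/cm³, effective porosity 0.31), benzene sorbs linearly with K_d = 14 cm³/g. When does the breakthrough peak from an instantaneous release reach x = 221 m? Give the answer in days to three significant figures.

49000 days

Retardation factor R = 1 + ρ_b·K_d/n = 1 + 1.51 × 14/0.31 = 69.19.
Sorption retards both mechanisms: v_R = v/R = 0.004509 m/day, D_R = D/R = 0.0004813 m²/day.
Peak time from v_R²t² + 2D_R t − x² = 0: t = (√(D_R² + v_R²x²) − D_R)/v_R².
√(D_R² + v_R²x²) = √(0.0004813² + 0.004509² × 221²) = 0.9965; v_R² = 2.033e-05.
t = (0.9965 − 0.0004813)/2.033e-05 = 49000 days.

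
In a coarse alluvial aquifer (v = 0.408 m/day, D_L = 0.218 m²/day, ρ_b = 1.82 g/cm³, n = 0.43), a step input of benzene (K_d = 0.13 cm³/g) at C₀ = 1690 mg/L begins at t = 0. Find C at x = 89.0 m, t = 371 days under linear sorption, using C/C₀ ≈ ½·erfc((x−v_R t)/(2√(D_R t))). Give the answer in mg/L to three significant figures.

1350 mg/L

Retardation factor R = 1 + ρ_b·K_d/n = 1 + 1.82 × 0.13/0.43 = 1.550.
Sorption retards both mechanisms: v_R = v/R = 0.2632 m/day, D_R = D/R = 0.1406 m²/day.
v_R·t = 0.2632 × 371 = 97.6472 m; 2√(D_R t) = 14.44 m; argument = (89.0 − 97.6472)/14.44 = -0.5988.
C = C₀ × ½·erfc(-0.5988) = 1690 × 0.8015 = 1350 mg/L.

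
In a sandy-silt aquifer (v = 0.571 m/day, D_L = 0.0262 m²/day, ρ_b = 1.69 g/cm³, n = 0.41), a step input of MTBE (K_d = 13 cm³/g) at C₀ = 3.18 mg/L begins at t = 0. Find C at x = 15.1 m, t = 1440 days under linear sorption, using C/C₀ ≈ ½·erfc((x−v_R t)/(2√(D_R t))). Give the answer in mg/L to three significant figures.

Retardation factor R = 1 + ρ_b·K_d/n = 1 + 1.69 × 13/0.41 = 54.59.
Sorption retards both mechanisms: v_R = v/R = 0.01046 m/day, D_R = D/R = 0.0004799 m²/day.
v_R·t = 0.01046 × 1440 = 15.0624 m; 2√(D_R t) = 1.663 m; argument = (15.1 − 15.0624)/1.663 = 0.02261.
C = C₀ × ½·erfc(0.02261) = 3.18 × 0.4872 = 1.55 mg/L.

1.55 mg/L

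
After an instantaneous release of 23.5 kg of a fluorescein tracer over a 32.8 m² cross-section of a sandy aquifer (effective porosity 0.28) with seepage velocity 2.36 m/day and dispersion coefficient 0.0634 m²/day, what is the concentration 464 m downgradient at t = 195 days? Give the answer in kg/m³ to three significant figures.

For an instantaneous plane source, C(x,t) = M/(n_e·A·√(4πDt)) · exp(−(x−vt)²/(4Dt)), with n_e·A the pore (flow) area.
Plume center vt = 2.36 × 195 = 460.2 m, so the well at 464 m is 3.8 m downgradient of the peak.
√(4πDt) = 12.46 m, giving peak height M/(n_e·A·√(4πDt)) = 23.5/(0.28 × 32.8 × 12.46) = 0.2054 kg/m³.
(x−vt)²/(4Dt) = (3.8)²/(4 × 0.0634 × 195) = 0.2920; exp(−0.2920) = 0.7468.
C = 0.2054 × 0.7468 = 0.153 kg/m³.

0.153 kg/m³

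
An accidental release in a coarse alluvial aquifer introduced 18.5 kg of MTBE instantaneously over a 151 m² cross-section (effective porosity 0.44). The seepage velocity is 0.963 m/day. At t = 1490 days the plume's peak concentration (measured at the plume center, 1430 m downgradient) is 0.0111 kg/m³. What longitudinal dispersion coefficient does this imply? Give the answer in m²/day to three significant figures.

At the plume center C_max = M/(n_e·A·√(4πDt)), so D = M²/(4πt·(n_e·A·C_max)²).
n_e·A·C_max = 0.44 × 151 × 0.0111 = 0.7375 kg/m.
D = 18.5²/(4π × 1490 × 0.7375²) = 0.0336 m²/day.

0.0336 m²/day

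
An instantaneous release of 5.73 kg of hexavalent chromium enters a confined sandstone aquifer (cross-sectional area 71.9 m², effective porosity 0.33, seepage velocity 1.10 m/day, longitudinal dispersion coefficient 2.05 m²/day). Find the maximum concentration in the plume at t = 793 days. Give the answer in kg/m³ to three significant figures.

The peak of an instantaneous 1D plume sits at x = vt; there the Gaussian factor is 1 and C_max = M/(n_e·A·√(4πDt)), where n_e·A is the pore area the mass is dissolved in.
√(4πDt) = √(4π × 2.05 × 793) = 142.9 m, so C_max = 5.73/(0.33 × 71.9 × 142.9) = 0.00169 kg/m³.

0.00169 kg/m³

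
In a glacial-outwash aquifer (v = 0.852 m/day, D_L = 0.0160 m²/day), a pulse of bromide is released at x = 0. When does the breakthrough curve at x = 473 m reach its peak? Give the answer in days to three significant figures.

555 days

For the 1D instantaneous-source solution, setting ∂C/∂t = 0 at fixed x gives v²t² + 2Dt − x² = 0, so t = (√(D² + v²x²) − D)/v².
√(D² + v²x²) = √(0.0160² + 0.852² × 473²) = 403.0; v² = 0.725904.
t = (403.0 − 0.0160)/0.725904 = 555 days (vs. the pure-advection estimate x/v = 555 d).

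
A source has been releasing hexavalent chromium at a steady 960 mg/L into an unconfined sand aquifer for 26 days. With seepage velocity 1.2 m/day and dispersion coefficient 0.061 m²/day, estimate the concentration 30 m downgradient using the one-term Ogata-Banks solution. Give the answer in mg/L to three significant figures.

720 mg/L

For a continuous step input, C/C₀ ≈ ½·erfc((x−vt)/(2√(Dt))).
vt = 1.2 × 26 = 31.2 m and 2√(Dt) = 2√(0.061 × 26) = 2.519 m.
Argument (x−vt)/(2√(Dt)) = (30 − 31.2)/2.519 = -0.4764; ½·erfc(-0.4764) = 0.7498.
C = 960 × 0.7498 = 720 mg/L.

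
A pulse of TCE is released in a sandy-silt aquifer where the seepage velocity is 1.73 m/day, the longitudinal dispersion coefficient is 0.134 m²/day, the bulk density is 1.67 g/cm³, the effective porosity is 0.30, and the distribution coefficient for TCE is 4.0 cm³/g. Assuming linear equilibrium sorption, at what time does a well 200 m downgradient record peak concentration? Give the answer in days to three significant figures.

2690 days

Retardation factor R = 1 + ρ_b·K_d/n = 1 + 1.67 × 4.0/0.30 = 23.27.
Sorption retards both mechanisms: v_R = v/R = 0.07434 m/day, D_R = D/R = 0.005758 m²/day.
Peak time from v_R²t² + 2D_R t − x² = 0: t = (√(D_R² + v_R²x²) − D_R)/v_R².
√(D_R² + v_R²x²) = √(0.005758² + 0.07434² × 200²) = 14.87; v_R² = 0.005526.
t = (14.87 − 0.005758)/0.005526 = 2690 days.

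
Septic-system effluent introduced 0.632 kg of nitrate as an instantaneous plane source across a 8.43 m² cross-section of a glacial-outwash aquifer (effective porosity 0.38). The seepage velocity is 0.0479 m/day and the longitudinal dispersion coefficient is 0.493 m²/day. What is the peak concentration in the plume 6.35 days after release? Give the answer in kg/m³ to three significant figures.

0.0315 kg/m³

The peak of an instantaneous 1D plume sits at x = vt; there the Gaussian factor is 1 and C_max = M/(n_e·A·√(4πDt)), where n_e·A is the pore area the mass is dissolved in.
√(4πDt) = √(4π × 0.493 × 6.35) = 6.272 m, so C_max = 0.632/(0.38 × 8.43 × 6.272) = 0.0315 kg/m³.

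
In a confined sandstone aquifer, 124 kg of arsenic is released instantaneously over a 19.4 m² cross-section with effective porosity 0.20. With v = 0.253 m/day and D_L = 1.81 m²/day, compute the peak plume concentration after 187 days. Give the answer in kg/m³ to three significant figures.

0.490 kg/m³

The peak of an instantaneous 1D plume sits at x = vt; there the Gaussian factor is 1 and C_max = M/(n_e·A·√(4πDt)), where n_e·A is the pore area the mass is dissolved in.
√(4πDt) = √(4π × 1.81 × 187) = 65.22 m, so C_max = 124/(0.20 × 19.4 × 65.22) = 0.490 kg/m³.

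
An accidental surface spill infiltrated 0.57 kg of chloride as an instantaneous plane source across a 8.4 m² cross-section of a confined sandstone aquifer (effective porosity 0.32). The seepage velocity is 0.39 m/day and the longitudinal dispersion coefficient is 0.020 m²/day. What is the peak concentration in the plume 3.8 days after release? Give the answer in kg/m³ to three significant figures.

0.217 kg/m³

The peak of an instantaneous 1D plume sits at x = vt; there the Gaussian factor is 1 and C_max = M/(n_e·A·√(4πDt)), where n_e·A is the pore area the mass is dissolved in.
√(4πDt) = √(4π × 0.020 × 3.8) = 0.9773 m, so C_max = 0.57/(0.32 × 8.4 × 0.9773) = 0.217 kg/m³.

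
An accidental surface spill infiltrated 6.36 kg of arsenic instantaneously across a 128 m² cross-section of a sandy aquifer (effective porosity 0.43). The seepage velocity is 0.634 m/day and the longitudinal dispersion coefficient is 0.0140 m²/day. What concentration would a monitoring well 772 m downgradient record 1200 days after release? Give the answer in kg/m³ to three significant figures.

For an instantaneous plane source, C(x,t) = M/(n_e·A·√(4πDt)) · exp(−(x−vt)²/(4Dt)), with n_e·A the pore (flow) area.
Plume center vt = 0.634 × 1200 = 760.8 m, so the well at 772 m is 11.2 m downgradient of the peak.
√(4πDt) = 14.53 m, giving peak height M/(n_e·A·√(4πDt)) = 6.36/(0.43 × 128 × 14.53) = 0.007953 kg/m³.
(x−vt)²/(4Dt) = (11.2)²/(4 × 0.0140 × 1200) = 1.867; exp(−1.867) = 0.1546.
C = 0.007953 × 0.1546 = 0.00123 kg/m³.

0.00123 kg/m³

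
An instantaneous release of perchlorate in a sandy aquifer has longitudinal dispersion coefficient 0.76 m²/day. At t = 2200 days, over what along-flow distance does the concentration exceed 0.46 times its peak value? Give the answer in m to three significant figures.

144 m

The plume is Gaussian with σ = √(2Dt) = √(2 × 0.76 × 2200) = 57.83 m.
C/C_peak = exp(−Δx²/(2σ²)) = 0.46 ⇒ Δx = σ·√(−2 ln 0.46) = 57.83 × 1.246 = 72.06 m.
Width = 2Δx = 144 m.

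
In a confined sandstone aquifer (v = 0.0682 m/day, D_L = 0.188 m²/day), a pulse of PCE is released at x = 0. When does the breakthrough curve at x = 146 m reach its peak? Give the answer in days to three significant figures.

2100 days

For the 1D instantaneous-source solution, setting ∂C/∂t = 0 at fixed x gives v²t² + 2Dt − x² = 0, so t = (√(D² + v²x²) − D)/v².
√(D² + v²x²) = √(0.188² + 0.0682² × 146²) = 9.959; v² = 0.00465124.
t = (9.959 − 0.188)/0.00465124 = 2100 days (vs. the pure-advection estimate x/v = 2140 d).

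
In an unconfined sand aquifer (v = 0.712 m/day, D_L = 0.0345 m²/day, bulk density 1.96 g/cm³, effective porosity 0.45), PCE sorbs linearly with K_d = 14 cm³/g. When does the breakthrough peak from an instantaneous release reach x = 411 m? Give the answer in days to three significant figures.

Retardation factor R = 1 + ρ_b·K_d/n = 1 + 1.96 × 14/0.45 = 61.98.
Sorption retards both mechanisms: v_R = v/R = 0.01149 m/day, D_R = D/R = 0.0005566 m²/day.
Peak time from v_R²t² + 2D_R t − x² = 0: t = (√(D_R² + v_R²x²) − D_R)/v_R².
√(D_R² + v_R²x²) = √(0.0005566² + 0.01149² × 411²) = 4.722; v_R² = 0.0001320.
t = (4.722 − 0.0005566)/0.0001320 = 35800 days.

35800 days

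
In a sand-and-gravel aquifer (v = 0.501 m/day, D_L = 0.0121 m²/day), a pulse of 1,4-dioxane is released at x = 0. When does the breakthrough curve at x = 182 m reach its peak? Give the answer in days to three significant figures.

363 days

For the 1D instantaneous-source solution, setting ∂C/∂t = 0 at fixed x gives v²t² + 2Dt − x² = 0, so t = (√(D² + v²x²) − D)/v².
√(D² + v²x²) = √(0.0121² + 0.501² × 182²) = 91.18; v² = 0.251001.
t = (91.18 − 0.0121)/0.251001 = 363 days (vs. the pure-advection estimate x/v = 363 d).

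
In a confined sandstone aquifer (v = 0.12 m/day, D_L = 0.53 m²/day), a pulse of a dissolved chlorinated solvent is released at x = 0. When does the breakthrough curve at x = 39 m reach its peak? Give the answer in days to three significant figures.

For the 1D instantaneous-source solution, setting ∂C/∂t = 0 at fixed x gives v²t² + 2Dt − x² = 0, so t = (√(D² + v²x²) − D)/v².
√(D² + v²x²) = √(0.53² + 0.12² × 39²) = 4.710; v² = 0.0144.
t = (4.710 − 0.53)/0.0144 = 290 days (vs. the pure-advection estimate x/v = 325 d).

290 days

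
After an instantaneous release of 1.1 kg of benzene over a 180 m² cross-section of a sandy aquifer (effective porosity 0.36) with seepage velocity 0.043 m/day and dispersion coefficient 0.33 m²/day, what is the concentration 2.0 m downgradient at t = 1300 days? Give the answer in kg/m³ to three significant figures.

For an instantaneous plane source, C(x,t) = M/(n_e·A·√(4πDt)) · exp(−(x−vt)²/(4Dt)), with n_e·A the pore (flow) area.
Plume center vt = 0.043 × 1300 = 55.9 m, so the well at 2.0 m is 53.9 m upgradient of the peak.
√(4πDt) = 73.42 m, giving peak height M/(n_e·A·√(4πDt)) = 1.1/(0.36 × 180 × 73.42) = 0.0002312 kg/m³.
(x−vt)²/(4Dt) = (-53.9)²/(4 × 0.33 × 1300) = 1.693; exp(−1.693) = 0.1840.
C = 0.0002312 × 0.1840 = 4.25e-05 kg/m³.

4.25e-05 kg/m³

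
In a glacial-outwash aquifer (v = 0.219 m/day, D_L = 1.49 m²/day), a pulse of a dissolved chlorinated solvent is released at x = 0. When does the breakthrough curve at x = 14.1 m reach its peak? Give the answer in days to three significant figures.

For the 1D instantaneous-source solution, setting ∂C/∂t = 0 at fixed x gives v²t² + 2Dt − x² = 0, so t = (√(D² + v²x²) − D)/v².
√(D² + v²x²) = √(1.49² + 0.219² × 14.1²) = 3.429; v² = 0.047961.
t = (3.429 − 1.49)/0.047961 = 40.4 days (vs. the pure-advection estimate x/v = 64.4 d).

40.4 days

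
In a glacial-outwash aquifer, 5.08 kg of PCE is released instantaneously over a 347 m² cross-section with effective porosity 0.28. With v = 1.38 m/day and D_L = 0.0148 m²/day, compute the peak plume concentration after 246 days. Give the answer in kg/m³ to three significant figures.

0.00773 kg/m³

The peak of an instantaneous 1D plume sits at x = vt; there the Gaussian factor is 1 and C_max = M/(n_e·A·√(4πDt)), where n_e·A is the pore area the mass is dissolved in.
√(4πDt) = √(4π × 0.0148 × 246) = 6.764 m, so C_max = 5.08/(0.28 × 347 × 6.764) = 0.00773 kg/m³.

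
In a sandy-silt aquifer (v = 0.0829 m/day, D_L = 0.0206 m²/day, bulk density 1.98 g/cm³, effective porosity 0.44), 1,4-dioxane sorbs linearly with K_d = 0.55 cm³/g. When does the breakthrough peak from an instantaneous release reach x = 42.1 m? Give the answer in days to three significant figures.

1750 days

Retardation factor R = 1 + ρ_b·K_d/n = 1 + 1.98 × 0.55/0.44 = 3.475.
Sorption retards both mechanisms: v_R = v/R = 0.02386 m/day, D_R = D/R = 0.005928 m²/day.
Peak time from v_R²t² + 2D_R t − x² = 0: t = (√(D_R² + v_R²x²) − D_R)/v_R².
√(D_R² + v_R²x²) = √(0.005928² + 0.02386² × 42.1²) = 1.005; v_R² = 0.0005693.
t = (1.005 − 0.005928)/0.0005693 = 1750 days.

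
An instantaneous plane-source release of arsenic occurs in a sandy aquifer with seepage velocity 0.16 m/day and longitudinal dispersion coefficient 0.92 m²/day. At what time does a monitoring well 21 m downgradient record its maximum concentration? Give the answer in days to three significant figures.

For the 1D instantaneous-source solution, setting ∂C/∂t = 0 at fixed x gives v²t² + 2Dt − x² = 0, so t = (√(D² + v²x²) − D)/v².
√(D² + v²x²) = √(0.92² + 0.16² × 21²) = 3.484; v² = 0.0256.
t = (3.484 − 0.92)/0.0256 = 100 days (vs. the pure-advection estimate x/v = 131 d).

100 days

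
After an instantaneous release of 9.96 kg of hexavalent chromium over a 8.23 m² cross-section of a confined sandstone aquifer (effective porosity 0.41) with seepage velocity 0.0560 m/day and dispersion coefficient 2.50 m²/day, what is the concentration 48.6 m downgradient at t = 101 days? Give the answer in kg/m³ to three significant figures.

0.00844 kg/m³

For an instantaneous plane source, C(x,t) = M/(n_e·A·√(4πDt)) · exp(−(x−vt)²/(4Dt)), with n_e·A the pore (flow) area.
Plume center vt = 0.0560 × 101 = 5.656 m, so the well at 48.6 m is 42.944 m downgradient of the peak.
√(4πDt) = 56.33 m, giving peak height M/(n_e·A·√(4πDt)) = 9.96/(0.41 × 8.23 × 56.33) = 0.05240 kg/m³.
(x−vt)²/(4Dt) = (42.944)²/(4 × 2.50 × 101) = 1.826; exp(−1.826) = 0.1611.
C = 0.05240 × 0.1611 = 0.00844 kg/m³.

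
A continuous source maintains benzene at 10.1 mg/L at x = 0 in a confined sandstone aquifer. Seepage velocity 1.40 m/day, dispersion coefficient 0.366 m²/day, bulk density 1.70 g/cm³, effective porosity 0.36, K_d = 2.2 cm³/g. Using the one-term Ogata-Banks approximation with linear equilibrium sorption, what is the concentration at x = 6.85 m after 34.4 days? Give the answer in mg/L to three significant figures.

0.393 mg/L

Retardation factor R = 1 + ρ_b·K_d/n = 1 + 1.70 × 2.2/0.36 = 11.39.
Sorption retards both mechanisms: v_R = v/R = 0.1229 m/day, D_R = D/R = 0.03213 m²/day.
v_R·t = 0.1229 × 34.4 = 4.22776 m; 2√(D_R t) = 2.103 m; argument = (6.85 − 4.22776)/2.103 = 1.247.
C = C₀ × ½·erfc(1.247) = 10.1 × 0.03891 = 0.393 mg/L.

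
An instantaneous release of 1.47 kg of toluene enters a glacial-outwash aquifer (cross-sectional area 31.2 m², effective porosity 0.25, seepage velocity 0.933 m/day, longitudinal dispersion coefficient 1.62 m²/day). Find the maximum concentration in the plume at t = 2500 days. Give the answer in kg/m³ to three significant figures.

The peak of an instantaneous 1D plume sits at x = vt; there the Gaussian factor is 1 and C_max = M/(n_e·A·√(4πDt)), where n_e·A is the pore area the mass is dissolved in.
√(4πDt) = √(4π × 1.62 × 2500) = 225.6 m, so C_max = 1.47/(0.25 × 31.2 × 225.6) = 0.000835 kg/m³.

0.000835 kg/m³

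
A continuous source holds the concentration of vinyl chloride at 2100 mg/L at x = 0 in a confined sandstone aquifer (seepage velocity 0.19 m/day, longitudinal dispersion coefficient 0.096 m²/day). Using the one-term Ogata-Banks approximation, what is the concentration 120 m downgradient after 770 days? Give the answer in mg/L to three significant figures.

For a continuous step input, C/C₀ ≈ ½·erfc((x−vt)/(2√(Dt))).
vt = 0.19 × 770 = 146.3 m and 2√(Dt) = 2√(0.096 × 770) = 17.20 m.
Argument (x−vt)/(2√(Dt)) = (120 − 146.3)/17.20 = -1.529; ½·erfc(-1.529) = 0.9847.
C = 2100 × 0.9847 = 2070 mg/L.

2070 mg/L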